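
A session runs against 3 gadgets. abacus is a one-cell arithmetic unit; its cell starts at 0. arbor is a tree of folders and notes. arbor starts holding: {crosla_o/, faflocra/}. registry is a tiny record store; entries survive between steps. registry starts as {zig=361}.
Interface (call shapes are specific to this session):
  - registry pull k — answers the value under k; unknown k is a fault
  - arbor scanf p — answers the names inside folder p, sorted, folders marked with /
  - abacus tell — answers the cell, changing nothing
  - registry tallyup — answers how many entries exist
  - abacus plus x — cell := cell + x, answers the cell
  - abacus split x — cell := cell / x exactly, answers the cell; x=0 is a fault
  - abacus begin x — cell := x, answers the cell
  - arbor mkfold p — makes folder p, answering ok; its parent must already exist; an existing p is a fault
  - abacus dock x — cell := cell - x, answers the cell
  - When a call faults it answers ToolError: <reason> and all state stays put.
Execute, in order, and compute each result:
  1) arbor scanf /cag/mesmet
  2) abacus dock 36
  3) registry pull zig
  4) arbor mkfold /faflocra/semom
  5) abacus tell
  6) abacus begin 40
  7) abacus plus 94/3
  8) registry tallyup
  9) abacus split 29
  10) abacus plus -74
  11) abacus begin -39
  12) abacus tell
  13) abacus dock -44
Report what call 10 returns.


Using arbor scanf(/cag/mesmet), and see ToolError: not found.
Invoking abacus dock(36), and get -36.
Next I call registry pull(zig), — result: 361.
Next I call arbor mkfold(/faflocra/semom), yielding ok.
Next I call abacus tell, giving -36.
I use abacus begin(40), and get 40.
I try abacus plus(94/3), — result: 214/3.
Next I call registry tallyup, yielding 1.
I try abacus split(29), — result: 214/87.
I call abacus plus(-74), which returns -6224/87.
Then abacus begin(-39), and observe -39.
Calling abacus tell(), which returns -39.
Calling abacus dock(-44), giving 5.

Answer: -6224/87


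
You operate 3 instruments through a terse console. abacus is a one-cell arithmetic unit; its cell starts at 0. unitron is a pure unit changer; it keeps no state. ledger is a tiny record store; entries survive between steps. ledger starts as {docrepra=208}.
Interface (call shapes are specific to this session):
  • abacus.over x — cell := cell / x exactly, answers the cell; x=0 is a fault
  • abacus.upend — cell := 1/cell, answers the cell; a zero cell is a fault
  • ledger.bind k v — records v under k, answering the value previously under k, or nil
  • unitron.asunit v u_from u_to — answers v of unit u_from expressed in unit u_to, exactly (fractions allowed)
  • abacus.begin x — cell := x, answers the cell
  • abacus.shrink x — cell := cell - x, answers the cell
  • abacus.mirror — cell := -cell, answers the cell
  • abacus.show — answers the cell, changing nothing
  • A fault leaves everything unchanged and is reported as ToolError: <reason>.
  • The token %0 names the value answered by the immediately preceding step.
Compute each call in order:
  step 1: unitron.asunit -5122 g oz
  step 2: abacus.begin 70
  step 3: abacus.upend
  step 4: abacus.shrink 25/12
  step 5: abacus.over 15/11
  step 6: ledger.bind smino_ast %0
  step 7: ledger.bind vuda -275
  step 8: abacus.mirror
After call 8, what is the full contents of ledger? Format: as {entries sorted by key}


Answer: {docrepra=208, smino_ast=-9559/6300, vuda=-275}

Derivation:
Step: asunit[v=-5122; u_from=g; u_to=oz]
Result: -8195200000/45359237
Step: begin[x=70]
Result: 70
Step: upend[]
Result: 1/70
Step: shrink[x=25/12]
Result: -869/420
Step: over[x=15/11]
Result: -9559/6300
Step: bind[k=smino_ast; v=%0]
Result: nil
Step: bind[k=vuda; v=-275]
Result: nil
Step: mirror[]
Result: 9559/6300


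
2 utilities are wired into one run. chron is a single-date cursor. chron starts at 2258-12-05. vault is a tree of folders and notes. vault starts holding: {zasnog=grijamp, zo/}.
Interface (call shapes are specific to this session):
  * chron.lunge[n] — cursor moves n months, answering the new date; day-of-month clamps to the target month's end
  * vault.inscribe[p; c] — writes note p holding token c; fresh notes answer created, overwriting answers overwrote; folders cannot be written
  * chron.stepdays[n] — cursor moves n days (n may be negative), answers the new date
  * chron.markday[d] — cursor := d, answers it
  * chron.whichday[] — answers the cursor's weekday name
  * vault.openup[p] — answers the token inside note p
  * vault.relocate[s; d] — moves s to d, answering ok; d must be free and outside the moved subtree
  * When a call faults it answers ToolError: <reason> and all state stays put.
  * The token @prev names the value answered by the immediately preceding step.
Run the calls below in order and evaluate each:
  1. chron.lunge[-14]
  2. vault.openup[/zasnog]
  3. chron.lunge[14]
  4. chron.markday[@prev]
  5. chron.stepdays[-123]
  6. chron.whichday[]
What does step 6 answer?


Answer: Wednesday

Derivation:
·→ chron.lunge(n→-14)
·← 2257-10-05
·→ vault.openup(p→/zasnog)
·← grijamp
·→ chron.lunge(n→14)
·← 2258-12-05
·→ chron.markday(d→@prev)
·← 2258-12-05
·→ chron.stepdays(n→-123)
·← 2258-08-04
·→ chron.whichday()
·← Wednesday


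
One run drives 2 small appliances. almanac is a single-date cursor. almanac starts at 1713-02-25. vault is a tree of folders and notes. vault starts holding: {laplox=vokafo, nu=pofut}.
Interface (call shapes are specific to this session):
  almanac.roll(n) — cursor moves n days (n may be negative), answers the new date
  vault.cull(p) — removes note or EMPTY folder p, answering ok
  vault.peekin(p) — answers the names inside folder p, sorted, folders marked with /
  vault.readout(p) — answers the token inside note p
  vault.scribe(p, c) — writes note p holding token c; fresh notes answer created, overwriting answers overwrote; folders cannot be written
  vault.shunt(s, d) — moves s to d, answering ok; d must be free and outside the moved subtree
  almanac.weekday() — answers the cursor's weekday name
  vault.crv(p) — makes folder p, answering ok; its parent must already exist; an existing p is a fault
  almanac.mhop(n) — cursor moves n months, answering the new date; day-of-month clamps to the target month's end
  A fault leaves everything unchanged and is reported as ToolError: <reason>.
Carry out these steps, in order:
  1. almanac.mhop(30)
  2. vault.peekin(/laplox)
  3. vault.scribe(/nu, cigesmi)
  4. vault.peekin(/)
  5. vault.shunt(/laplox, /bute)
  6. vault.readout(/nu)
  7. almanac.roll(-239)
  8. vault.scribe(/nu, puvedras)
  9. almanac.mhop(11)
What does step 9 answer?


Calling almanac.mhop(n: 30), giving 1715-08-25.
I try vault.peekin(p: /laplox), — result: ToolError: not a directory.
Calling vault.scribe(p: /nu, c: cigesmi): overwrote.
Using vault.peekin(p: /), which returns [laplox, nu].
Next I call vault.shunt(s: /laplox, d: /bute), which returns ok.
Calling vault.readout(p: /nu), and observe cigesmi.
I try almanac.roll(n: -239), and get 1714-12-29.
Calling vault.scribe(p: /nu, c: puvedras), and observe overwrote.
Calling almanac.mhop(n: 11), → 1715-11-29.

Answer: 1715-11-29


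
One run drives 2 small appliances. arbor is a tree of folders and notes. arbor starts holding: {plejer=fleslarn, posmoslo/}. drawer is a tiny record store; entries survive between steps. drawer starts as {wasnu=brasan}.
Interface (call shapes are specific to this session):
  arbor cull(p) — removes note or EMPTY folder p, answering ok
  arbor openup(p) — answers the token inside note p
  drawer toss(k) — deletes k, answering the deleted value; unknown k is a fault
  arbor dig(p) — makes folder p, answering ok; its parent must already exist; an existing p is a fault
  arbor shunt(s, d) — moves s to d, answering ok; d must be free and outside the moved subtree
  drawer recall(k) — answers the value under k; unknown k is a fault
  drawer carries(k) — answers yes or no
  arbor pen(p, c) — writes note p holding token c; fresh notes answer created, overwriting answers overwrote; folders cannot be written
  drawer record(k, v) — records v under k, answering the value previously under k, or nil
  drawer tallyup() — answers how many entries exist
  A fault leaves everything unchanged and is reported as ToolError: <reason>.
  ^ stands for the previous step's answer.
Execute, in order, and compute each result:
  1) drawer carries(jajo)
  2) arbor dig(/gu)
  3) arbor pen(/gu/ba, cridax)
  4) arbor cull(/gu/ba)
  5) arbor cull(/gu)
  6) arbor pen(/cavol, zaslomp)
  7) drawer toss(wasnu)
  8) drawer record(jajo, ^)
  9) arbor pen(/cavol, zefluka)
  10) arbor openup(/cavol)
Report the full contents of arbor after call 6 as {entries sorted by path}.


Answer: {cavol=zaslomp, plejer=fleslarn, posmoslo/}

Derivation:
>> drawer carries(k='jajo')
<< no
>> arbor dig(p='/gu')
<< ok
>> arbor pen(p='/gu/ba', c='cridax')
<< created
>> arbor cull(p='/gu/ba')
<< ok
>> arbor cull(p='/gu')
<< ok
>> arbor pen(p='/cavol', c='zaslomp')
<< created
>> drawer toss(k='wasnu')
<< brasan
>> drawer record(k='jajo', v='^')
<< nil
>> arbor pen(p='/cavol', c='zefluka')
<< overwrote
>> arbor openup(p='/cavol')
<< zefluka


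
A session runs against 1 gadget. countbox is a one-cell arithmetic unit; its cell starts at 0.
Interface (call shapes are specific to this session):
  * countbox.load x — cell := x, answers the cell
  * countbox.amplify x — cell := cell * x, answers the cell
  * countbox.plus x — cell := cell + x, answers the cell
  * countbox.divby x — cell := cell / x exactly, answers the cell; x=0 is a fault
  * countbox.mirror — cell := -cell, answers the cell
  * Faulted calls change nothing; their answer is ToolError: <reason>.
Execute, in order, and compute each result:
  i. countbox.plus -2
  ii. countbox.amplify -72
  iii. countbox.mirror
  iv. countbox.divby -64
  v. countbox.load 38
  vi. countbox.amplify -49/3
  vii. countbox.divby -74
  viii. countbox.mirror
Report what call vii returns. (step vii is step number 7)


Answer: 931/111

Derivation:
I call countbox.plus on x→-2, → -2.
I use countbox.amplify on x→-72, → 144.
Using countbox.mirror(): -144.
I use countbox.divby on x→-64, — result: 9/4.
I try countbox.load on x→38, — result: 38.
Using countbox.amplify on x→-49/3: -1862/3.
Using countbox.divby on x→-74: 931/111.
I use countbox.mirror(), yielding -931/111.


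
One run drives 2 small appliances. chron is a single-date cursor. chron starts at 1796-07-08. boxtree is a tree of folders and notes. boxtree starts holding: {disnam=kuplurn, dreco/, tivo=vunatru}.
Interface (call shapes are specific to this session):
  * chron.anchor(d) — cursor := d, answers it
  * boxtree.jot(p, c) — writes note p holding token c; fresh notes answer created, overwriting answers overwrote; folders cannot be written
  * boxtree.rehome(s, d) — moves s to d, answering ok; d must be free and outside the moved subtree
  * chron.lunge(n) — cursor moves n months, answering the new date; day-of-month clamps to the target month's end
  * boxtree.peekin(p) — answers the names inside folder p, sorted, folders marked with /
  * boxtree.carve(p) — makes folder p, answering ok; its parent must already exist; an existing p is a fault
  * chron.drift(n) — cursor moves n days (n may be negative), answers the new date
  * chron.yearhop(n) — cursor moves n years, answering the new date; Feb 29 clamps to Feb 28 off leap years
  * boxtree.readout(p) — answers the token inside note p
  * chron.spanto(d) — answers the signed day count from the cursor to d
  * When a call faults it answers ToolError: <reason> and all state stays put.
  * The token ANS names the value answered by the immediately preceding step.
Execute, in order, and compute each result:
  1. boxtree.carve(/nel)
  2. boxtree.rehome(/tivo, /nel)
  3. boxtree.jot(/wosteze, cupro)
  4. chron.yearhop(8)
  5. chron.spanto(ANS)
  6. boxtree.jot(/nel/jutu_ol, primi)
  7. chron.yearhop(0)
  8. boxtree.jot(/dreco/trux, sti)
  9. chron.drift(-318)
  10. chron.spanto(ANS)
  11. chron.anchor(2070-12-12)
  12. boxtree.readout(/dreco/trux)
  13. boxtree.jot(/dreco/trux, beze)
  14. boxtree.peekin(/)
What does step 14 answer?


Answer: [disnam, dreco/, nel/, tivo, wosteze]

Derivation:
~$ boxtree.carve p=/nel
[out] ok
~$ boxtree.rehome s=/tivo d=/nel
[out] ToolError: exists
~$ boxtree.jot p=/wosteze c=cupro
[out] created
~$ chron.yearhop n=8
[out] 1804-07-08
~$ chron.spanto d=ANS
[out] 0
~$ boxtree.jot p=/nel/jutu_ol c=primi
[out] created
~$ chron.yearhop n=0
[out] 1804-07-08
~$ boxtree.jot p=/dreco/trux c=sti
[out] created
~$ chron.drift n=-318
[out] 1803-08-25
~$ chron.spanto d=ANS
[out] 0
~$ chron.anchor d=2070-12-12
[out] 2070-12-12
~$ boxtree.readout p=/dreco/trux
[out] sti
~$ boxtree.jot p=/dreco/trux c=beze
[out] overwrote
~$ boxtree.peekin p=/
[out] [disnam, dreco/, nel/, tivo, wosteze]


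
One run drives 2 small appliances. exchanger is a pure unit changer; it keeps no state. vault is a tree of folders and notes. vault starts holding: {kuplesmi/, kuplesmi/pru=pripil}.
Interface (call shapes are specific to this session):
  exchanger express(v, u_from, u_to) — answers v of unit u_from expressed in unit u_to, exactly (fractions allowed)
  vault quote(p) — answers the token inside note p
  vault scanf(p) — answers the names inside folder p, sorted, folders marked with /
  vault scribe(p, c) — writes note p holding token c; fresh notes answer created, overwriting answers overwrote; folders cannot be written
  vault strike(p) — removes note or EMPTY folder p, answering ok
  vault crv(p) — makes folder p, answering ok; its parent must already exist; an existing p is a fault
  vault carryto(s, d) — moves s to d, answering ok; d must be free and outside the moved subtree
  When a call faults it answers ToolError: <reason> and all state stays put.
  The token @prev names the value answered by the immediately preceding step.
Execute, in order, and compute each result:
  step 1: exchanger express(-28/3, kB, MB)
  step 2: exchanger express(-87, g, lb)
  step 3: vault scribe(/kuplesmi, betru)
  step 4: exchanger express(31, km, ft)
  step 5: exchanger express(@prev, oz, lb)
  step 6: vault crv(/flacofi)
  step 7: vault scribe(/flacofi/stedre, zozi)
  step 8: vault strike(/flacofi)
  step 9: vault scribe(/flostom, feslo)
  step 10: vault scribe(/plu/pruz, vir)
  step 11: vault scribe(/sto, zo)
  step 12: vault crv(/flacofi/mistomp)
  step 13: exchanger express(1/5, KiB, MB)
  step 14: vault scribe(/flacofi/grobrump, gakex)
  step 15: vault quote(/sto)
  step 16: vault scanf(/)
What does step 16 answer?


→ exchanger express(v→-28/3, u_from→kB, u_to→MB)
← -7/750
→ exchanger express(v→-87, u_from→g, u_to→lb)
← -8700000/45359237
→ vault scribe(p→/kuplesmi, c→betru)
← ToolError: is a directory
→ exchanger express(v→31, u_from→km, u_to→ft)
← 38750000/381
→ exchanger express(v→@prev, u_from→oz, u_to→lb)
← 2421875/381
→ vault crv(p→/flacofi)
← ok
→ vault scribe(p→/flacofi/stedre, c→zozi)
← created
→ vault strike(p→/flacofi)
← ToolError: not empty
→ vault scribe(p→/flostom, c→feslo)
← created
→ vault scribe(p→/plu/pruz, c→vir)
← ToolError: no parent
→ vault scribe(p→/sto, c→zo)
← created
→ vault crv(p→/flacofi/mistomp)
← ok
→ exchanger express(v→1/5, u_from→KiB, u_to→MB)
← 16/78125
→ vault scribe(p→/flacofi/grobrump, c→gakex)
← created
→ vault quote(p→/sto)
← zo
→ vault scanf(p→/)
← [flacofi/, flostom, kuplesmi/, sto]

Answer: [flacofi/, flostom, kuplesmi/, sto]


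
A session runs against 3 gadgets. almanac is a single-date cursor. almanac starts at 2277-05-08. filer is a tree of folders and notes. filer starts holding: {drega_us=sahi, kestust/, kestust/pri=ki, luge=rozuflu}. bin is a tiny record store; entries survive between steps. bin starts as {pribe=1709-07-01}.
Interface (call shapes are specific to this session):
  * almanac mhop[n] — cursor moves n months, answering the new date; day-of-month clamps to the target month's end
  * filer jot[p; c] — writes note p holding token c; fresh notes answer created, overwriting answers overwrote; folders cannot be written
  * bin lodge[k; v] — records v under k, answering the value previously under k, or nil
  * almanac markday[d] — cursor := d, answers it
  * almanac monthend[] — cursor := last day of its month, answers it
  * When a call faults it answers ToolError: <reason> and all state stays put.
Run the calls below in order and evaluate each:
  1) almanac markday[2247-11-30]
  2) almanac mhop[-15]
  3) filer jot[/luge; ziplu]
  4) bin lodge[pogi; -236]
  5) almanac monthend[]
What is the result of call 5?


==> almanac markday(d: 2247-11-30)
<== 2247-11-30
==> almanac mhop(n: -15)
<== 2246-08-30
==> filer jot(p: /luge, c: ziplu)
<== overwrote
==> bin lodge(k: pogi, v: -236)
<== nil
==> almanac monthend()
<== 2246-08-31

Answer: 2246-08-31


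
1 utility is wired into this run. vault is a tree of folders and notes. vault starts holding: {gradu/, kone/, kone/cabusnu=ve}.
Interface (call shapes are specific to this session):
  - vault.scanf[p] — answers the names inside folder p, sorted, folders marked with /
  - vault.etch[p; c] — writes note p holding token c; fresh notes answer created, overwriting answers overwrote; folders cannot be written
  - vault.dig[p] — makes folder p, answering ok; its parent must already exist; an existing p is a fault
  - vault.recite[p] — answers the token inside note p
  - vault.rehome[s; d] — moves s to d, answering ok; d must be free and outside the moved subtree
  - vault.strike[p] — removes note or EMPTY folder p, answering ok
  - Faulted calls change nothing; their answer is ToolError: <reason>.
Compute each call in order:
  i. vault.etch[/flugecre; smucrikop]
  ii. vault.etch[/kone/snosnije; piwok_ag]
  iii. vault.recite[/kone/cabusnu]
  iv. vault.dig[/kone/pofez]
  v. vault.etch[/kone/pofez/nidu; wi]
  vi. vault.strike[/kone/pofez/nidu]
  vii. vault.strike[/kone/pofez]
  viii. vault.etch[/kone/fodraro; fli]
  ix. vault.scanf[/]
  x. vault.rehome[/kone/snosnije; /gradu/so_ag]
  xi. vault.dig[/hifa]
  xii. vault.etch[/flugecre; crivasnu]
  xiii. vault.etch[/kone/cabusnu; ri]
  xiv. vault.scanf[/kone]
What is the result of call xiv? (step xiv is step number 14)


Answer: [cabusnu, fodraro]

Derivation:
·→ vault.etch(p: /flugecre, c: smucrikop)
·← created
·→ vault.etch(p: /kone/snosnije, c: piwok_ag)
·← created
·→ vault.recite(p: /kone/cabusnu)
·← ve
·→ vault.dig(p: /kone/pofez)
·← ok
·→ vault.etch(p: /kone/pofez/nidu, c: wi)
·← created
·→ vault.strike(p: /kone/pofez/nidu)
·← ok
·→ vault.strike(p: /kone/pofez)
·← ok
·→ vault.etch(p: /kone/fodraro, c: fli)
·← created
·→ vault.scanf(p: /)
·← [flugecre, gradu/, kone/]
·→ vault.rehome(s: /kone/snosnije, d: /gradu/so_ag)
·← ok
·→ vault.dig(p: /hifa)
·← ok
·→ vault.etch(p: /flugecre, c: crivasnu)
·← overwrote
·→ vault.etch(p: /kone/cabusnu, c: ri)
·← overwrote
·→ vault.scanf(p: /kone)
·← [cabusnu, fodraro]


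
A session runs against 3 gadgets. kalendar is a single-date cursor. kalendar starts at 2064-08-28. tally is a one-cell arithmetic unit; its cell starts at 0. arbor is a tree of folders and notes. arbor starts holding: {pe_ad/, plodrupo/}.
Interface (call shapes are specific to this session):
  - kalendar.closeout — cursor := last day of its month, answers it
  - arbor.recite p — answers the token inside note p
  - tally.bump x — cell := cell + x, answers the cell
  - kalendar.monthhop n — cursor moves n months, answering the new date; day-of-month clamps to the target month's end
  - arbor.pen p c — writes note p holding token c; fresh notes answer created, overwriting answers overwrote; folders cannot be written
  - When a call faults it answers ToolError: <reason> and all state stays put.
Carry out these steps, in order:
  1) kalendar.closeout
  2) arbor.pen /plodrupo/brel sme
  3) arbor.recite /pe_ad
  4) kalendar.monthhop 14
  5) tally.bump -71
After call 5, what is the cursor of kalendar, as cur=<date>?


Do: kalendar.closeout[]
See: 2064-08-31
Do: arbor.pen[p='/plodrupo/brel'; c='sme']
See: created
Do: arbor.recite[p='/pe_ad']
See: ToolError: is a directory
Do: kalendar.monthhop[n='14']
See: 2065-10-31
Do: tally.bump[x='-71']
See: -71

Answer: cur=2065-10-31


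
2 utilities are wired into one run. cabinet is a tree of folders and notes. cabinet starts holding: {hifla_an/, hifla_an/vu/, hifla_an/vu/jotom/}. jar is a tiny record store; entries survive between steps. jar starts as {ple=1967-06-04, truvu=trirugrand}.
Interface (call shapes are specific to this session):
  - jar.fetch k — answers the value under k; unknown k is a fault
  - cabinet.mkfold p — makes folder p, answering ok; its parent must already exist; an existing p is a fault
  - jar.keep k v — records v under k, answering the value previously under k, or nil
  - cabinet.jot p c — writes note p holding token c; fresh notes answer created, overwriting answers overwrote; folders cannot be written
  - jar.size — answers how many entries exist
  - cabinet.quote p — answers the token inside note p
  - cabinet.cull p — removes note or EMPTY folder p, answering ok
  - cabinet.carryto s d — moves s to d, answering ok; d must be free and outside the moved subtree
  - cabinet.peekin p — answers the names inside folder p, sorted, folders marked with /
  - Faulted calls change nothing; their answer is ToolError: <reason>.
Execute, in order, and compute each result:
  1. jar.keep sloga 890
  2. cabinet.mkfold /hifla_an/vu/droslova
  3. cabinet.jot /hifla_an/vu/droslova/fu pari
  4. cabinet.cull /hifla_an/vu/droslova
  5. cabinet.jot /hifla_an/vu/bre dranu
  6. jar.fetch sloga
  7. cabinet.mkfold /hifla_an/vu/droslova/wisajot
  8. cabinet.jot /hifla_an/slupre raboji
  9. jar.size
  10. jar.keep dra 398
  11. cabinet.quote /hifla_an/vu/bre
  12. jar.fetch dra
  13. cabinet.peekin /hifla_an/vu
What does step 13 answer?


Step: jar.keep[k: sloga; v: 890]
Result: nil
Step: cabinet.mkfold[p: /hifla_an/vu/droslova]
Result: ok
Step: cabinet.jot[p: /hifla_an/vu/droslova/fu; c: pari]
Result: created
Step: cabinet.cull[p: /hifla_an/vu/droslova]
Result: ToolError: not empty
Step: cabinet.jot[p: /hifla_an/vu/bre; c: dranu]
Result: created
Step: jar.fetch[k: sloga]
Result: 890
Step: cabinet.mkfold[p: /hifla_an/vu/droslova/wisajot]
Result: ok
Step: cabinet.jot[p: /hifla_an/slupre; c: raboji]
Result: created
Step: jar.size[]
Result: 3
Step: jar.keep[k: dra; v: 398]
Result: nil
Step: cabinet.quote[p: /hifla_an/vu/bre]
Result: dranu
Step: jar.fetch[k: dra]
Result: 398
Step: cabinet.peekin[p: /hifla_an/vu]
Result: [bre, droslova/, jotom/]

Answer: [bre, droslova/, jotom/]


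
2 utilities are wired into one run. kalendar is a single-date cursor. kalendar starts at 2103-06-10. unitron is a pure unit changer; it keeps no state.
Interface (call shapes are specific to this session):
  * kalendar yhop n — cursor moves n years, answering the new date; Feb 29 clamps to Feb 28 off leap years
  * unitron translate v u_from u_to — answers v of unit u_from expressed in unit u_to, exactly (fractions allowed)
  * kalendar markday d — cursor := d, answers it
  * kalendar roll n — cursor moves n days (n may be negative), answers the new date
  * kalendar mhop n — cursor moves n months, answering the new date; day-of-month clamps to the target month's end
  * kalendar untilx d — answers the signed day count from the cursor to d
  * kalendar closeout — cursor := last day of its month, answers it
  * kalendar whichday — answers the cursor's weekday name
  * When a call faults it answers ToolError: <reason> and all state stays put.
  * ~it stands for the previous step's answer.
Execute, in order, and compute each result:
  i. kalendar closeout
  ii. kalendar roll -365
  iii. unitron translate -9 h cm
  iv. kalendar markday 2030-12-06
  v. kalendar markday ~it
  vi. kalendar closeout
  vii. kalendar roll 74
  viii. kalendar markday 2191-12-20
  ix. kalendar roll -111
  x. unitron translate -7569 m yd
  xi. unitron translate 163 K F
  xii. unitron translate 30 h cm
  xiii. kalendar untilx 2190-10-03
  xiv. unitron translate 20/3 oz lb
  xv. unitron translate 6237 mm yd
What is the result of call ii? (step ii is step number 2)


Answer: 2102-06-30

Derivation:
Calling kalendar closeout: 2103-06-30.
I try kalendar roll using n: -365, — result: 2102-06-30.
Next I call unitron translate using v: -9, u_from: h, u_to: cm, — result: ToolError: incompatible units.
I use kalendar markday using d: 2030-12-06, yielding 2030-12-06.
Then kalendar markday using d: ~it, yielding 2030-12-06.
I try kalendar closeout(): 2030-12-31.
Using kalendar roll using n: 74, — result: 2031-03-15.
I try kalendar markday using d: 2191-12-20, which returns 2191-12-20.
Then kalendar roll using n: -111, and see 2191-08-31.
Now I run unitron translate using v: -7569, u_from: m, u_to: yd, — result: -1051250/127.
Now I run unitron translate using v: 163, u_from: K, u_to: F, giving -16627/100.
Then unitron translate using v: 30, u_from: h, u_to: cm, and observe ToolError: incompatible units.
I use kalendar untilx using d: 2190-10-03, giving -332.
I run unitron translate using v: 20/3, u_from: oz, u_to: lb, yielding 5/12.
Using unitron translate using v: 6237, u_from: mm, u_to: yd, giving 3465/508.


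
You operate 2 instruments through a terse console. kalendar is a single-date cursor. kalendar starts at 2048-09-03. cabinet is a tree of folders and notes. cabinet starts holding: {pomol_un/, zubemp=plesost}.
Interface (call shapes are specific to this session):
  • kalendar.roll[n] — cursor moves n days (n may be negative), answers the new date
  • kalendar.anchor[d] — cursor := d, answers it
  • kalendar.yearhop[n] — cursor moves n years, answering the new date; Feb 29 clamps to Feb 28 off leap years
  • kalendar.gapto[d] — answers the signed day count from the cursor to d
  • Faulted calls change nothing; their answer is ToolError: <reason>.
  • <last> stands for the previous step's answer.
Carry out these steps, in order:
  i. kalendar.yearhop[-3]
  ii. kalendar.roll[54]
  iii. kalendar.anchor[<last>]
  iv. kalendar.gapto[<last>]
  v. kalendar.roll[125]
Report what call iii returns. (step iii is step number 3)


>> yearhop(n: -3)
<< 2045-09-03
>> roll(n: 54)
<< 2045-10-27
>> anchor(d: <last>)
<< 2045-10-27
>> gapto(d: <last>)
<< 0
>> roll(n: 125)
<< 2046-03-01

Answer: 2045-10-27


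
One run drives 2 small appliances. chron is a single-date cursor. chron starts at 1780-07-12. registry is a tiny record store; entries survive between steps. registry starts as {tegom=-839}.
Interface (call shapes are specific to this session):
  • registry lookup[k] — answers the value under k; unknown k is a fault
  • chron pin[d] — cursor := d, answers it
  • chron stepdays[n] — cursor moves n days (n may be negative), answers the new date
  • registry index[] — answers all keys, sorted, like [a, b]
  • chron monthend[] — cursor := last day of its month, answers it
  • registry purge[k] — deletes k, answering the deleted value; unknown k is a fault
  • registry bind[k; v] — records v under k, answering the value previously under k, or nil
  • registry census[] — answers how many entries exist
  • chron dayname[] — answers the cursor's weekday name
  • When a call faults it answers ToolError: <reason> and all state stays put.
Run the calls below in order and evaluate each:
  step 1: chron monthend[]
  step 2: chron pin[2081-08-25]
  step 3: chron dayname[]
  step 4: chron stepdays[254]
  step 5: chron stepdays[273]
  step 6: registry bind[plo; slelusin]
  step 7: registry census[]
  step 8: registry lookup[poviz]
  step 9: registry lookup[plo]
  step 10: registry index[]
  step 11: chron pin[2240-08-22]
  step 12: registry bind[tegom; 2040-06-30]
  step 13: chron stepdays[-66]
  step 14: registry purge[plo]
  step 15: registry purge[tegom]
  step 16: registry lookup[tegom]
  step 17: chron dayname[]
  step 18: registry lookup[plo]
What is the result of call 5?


# chron monthend() => 1780-07-31
# chron pin(d→2081-08-25) => 2081-08-25
# chron dayname() => Monday
# chron stepdays(n→254) => 2082-05-06
# chron stepdays(n→273) => 2083-02-03
# registry bind(k→plo, v→slelusin) => nil
# registry census() => 2
# registry lookup(k→poviz) => ToolError: no such key poviz
# registry lookup(k→plo) => slelusin
# registry index() => [plo, tegom]
# chron pin(d→2240-08-22) => 2240-08-22
# registry bind(k→tegom, v→2040-06-30) => -839
# chron stepdays(n→-66) => 2240-06-17
# registry purge(k→plo) => slelusin
# registry purge(k→tegom) => 2040-06-30
# registry lookup(k→tegom) => ToolError: no such key tegom
# chron dayname() => Wednesday
# registry lookup(k→plo) => ToolError: no such key plo

Answer: 2083-02-03


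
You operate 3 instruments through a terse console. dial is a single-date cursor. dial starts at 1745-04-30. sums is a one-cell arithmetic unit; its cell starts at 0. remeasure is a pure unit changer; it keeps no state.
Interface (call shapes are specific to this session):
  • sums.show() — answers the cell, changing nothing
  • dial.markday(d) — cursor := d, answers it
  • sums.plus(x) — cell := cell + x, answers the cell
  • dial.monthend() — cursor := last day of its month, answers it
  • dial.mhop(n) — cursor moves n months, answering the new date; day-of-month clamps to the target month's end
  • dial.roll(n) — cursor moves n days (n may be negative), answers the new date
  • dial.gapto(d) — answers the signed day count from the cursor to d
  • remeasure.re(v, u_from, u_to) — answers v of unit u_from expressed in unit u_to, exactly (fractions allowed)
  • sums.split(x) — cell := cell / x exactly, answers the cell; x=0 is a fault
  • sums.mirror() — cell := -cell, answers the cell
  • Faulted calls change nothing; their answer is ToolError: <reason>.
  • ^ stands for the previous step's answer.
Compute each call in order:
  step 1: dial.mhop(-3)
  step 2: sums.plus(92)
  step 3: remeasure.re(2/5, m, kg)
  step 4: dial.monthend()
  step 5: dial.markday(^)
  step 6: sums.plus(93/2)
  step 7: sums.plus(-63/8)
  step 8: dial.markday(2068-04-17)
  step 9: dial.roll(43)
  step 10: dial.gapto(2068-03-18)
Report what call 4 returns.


Answer: 1745-01-31

Derivation:
$ dial.mhop n: -3
:: 1745-01-30
$ sums.plus x: 92
:: 92
$ remeasure.re v: 2/5 u_from: m u_to: kg
:: ToolError: incompatible units
$ dial.monthend
:: 1745-01-31
$ dial.markday d: ^
:: 1745-01-31
$ sums.plus x: 93/2
:: 277/2
$ sums.plus x: -63/8
:: 1045/8
$ dial.markday d: 2068-04-17
:: 2068-04-17
$ dial.roll n: 43
:: 2068-05-30
$ dial.gapto d: 2068-03-18
:: -73


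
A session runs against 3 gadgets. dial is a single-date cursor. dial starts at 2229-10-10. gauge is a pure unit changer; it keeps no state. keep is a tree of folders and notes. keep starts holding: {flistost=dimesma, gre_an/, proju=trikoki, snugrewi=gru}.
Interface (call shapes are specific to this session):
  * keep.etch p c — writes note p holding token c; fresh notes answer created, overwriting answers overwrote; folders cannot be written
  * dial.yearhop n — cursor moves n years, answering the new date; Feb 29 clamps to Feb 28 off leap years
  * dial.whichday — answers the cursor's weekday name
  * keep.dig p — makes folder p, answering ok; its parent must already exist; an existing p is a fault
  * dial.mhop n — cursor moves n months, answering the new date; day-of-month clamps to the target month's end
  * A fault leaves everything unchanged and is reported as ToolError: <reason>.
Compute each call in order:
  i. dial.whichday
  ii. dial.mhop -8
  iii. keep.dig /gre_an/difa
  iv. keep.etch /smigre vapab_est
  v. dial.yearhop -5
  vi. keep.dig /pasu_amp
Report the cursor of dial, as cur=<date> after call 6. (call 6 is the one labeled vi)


! 1. whichday() == Saturday
! 2. mhop(n: -8) == 2229-02-10
! 3. dig(p: /gre_an/difa) == ok
! 4. etch(p: /smigre, c: vapab_est) == created
! 5. yearhop(n: -5) == 2224-02-10
! 6. dig(p: /pasu_amp) == ok

Answer: cur=2224-02-10


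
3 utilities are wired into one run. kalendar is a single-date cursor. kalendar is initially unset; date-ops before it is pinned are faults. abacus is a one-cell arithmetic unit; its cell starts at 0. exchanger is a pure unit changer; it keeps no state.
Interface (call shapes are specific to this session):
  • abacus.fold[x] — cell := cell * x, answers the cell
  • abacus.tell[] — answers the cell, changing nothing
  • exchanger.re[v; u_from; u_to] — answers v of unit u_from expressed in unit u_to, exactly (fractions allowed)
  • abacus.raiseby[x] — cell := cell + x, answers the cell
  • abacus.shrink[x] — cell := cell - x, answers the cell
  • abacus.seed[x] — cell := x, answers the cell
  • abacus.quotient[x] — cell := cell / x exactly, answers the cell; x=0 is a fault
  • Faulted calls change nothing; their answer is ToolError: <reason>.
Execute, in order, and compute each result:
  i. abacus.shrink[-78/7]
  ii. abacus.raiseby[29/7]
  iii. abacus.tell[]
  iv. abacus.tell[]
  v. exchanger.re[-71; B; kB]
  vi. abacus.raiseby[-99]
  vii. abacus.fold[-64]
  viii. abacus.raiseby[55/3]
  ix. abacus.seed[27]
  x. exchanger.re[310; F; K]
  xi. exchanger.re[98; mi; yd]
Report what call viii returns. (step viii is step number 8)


Answer: 112897/21

Derivation:
$ shrink x→-78/7
[out] 78/7
$ raiseby x→29/7
[out] 107/7
$ tell
[out] 107/7
$ tell
[out] 107/7
$ re v→-71 u_from→B u_to→kB
[out] -71/1000
$ raiseby x→-99
[out] -586/7
$ fold x→-64
[out] 37504/7
$ raiseby x→55/3
[out] 112897/21
$ seed x→27
[out] 27
$ re v→310 u_from→F u_to→K
[out] 76967/180
$ re v→98 u_from→mi u_to→yd
[out] 172480


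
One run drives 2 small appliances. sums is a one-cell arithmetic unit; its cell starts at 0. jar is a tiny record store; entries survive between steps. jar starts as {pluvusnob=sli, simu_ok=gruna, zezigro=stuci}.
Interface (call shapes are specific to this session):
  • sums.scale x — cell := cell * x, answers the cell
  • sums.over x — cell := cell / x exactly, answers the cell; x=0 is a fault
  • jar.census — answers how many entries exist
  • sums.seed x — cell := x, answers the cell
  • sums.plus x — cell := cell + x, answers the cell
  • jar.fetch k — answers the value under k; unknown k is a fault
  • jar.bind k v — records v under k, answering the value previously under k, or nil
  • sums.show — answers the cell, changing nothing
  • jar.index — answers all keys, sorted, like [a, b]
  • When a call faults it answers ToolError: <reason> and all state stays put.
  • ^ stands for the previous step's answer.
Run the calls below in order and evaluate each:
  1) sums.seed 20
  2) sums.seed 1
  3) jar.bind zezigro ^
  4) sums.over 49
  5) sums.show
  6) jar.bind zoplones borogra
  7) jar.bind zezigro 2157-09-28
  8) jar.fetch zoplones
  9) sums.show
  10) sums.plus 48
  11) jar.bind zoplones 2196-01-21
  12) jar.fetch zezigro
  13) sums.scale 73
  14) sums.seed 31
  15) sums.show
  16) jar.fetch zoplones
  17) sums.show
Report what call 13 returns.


> sums.seed 20
[out] 20
> sums.seed 1
[out] 1
> jar.bind zezigro ^
[out] stuci
> sums.over 49
[out] 1/49
> sums.show
[out] 1/49
> jar.bind zoplones borogra
[out] nil
> jar.bind zezigro 2157-09-28
[out] 1
> jar.fetch zoplones
[out] borogra
> sums.show
[out] 1/49
> sums.plus 48
[out] 2353/49
> jar.bind zoplones 2196-01-21
[out] borogra
> jar.fetch zezigro
[out] 2157-09-28
> sums.scale 73
[out] 171769/49
> sums.seed 31
[out] 31
> sums.show
[out] 31
> jar.fetch zoplones
[out] 2196-01-21
> sums.show
[out] 31

Answer: 171769/49


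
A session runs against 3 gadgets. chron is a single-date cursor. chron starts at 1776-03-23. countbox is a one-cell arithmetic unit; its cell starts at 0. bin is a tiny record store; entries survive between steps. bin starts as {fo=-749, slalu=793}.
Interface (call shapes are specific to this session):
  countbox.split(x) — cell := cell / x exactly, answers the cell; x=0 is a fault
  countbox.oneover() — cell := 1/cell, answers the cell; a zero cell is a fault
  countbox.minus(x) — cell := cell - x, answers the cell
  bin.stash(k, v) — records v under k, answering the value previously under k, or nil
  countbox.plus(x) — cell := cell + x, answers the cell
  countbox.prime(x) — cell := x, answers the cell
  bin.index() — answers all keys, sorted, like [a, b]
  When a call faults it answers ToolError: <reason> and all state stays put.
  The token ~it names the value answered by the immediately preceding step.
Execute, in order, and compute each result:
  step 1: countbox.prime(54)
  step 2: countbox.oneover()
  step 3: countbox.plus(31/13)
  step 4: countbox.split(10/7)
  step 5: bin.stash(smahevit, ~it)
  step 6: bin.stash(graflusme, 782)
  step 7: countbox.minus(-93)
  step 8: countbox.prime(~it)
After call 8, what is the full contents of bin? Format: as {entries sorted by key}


$ countbox.prime x=54
:: 54
$ countbox.oneover
:: 1/54
$ countbox.plus x=31/13
:: 1687/702
$ countbox.split x=10/7
:: 11809/7020
$ bin.stash k=smahevit v=~it
:: nil
$ bin.stash k=graflusme v=782
:: nil
$ countbox.minus x=-93
:: 664669/7020
$ countbox.prime x=~it
:: 664669/7020

Answer: {fo=-749, graflusme=782, slalu=793, smahevit=11809/7020}


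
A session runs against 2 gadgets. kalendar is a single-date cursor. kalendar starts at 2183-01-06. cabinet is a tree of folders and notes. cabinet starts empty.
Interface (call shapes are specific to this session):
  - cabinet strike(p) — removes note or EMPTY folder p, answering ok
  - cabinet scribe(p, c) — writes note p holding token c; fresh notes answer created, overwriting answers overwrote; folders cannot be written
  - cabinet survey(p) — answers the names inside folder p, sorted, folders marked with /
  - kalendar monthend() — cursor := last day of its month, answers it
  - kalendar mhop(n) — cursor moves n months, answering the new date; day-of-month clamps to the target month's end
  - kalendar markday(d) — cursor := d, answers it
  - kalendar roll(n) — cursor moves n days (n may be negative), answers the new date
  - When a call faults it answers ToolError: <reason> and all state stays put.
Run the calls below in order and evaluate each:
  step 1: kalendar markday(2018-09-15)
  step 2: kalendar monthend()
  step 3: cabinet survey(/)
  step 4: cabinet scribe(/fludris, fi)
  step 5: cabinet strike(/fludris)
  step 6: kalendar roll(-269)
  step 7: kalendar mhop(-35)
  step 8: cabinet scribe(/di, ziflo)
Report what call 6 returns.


% kalendar markday d=2018-09-15
[out] 2018-09-15
% kalendar monthend
[out] 2018-09-30
% cabinet survey p=/
[out] []
% cabinet scribe p=/fludris c=fi
[out] created
% cabinet strike p=/fludris
[out] ok
% kalendar roll n=-269
[out] 2018-01-04
% kalendar mhop n=-35
[out] 2015-02-04
% cabinet scribe p=/di c=ziflo
[out] created

Answer: 2018-01-04


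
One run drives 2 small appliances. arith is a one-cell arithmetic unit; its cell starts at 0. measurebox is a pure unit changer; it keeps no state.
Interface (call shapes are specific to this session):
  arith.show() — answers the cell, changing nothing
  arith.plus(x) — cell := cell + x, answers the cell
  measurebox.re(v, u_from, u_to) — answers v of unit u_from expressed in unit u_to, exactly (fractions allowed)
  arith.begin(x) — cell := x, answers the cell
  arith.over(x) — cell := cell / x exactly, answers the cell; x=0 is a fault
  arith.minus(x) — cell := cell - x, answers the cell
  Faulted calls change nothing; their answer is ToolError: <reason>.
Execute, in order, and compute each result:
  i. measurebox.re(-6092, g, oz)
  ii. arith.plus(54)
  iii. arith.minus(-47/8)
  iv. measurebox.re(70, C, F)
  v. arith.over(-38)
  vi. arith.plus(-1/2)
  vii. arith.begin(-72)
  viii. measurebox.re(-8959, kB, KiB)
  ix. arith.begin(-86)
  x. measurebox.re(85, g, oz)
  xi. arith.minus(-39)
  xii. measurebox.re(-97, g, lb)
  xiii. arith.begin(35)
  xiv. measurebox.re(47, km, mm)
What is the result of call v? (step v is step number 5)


Answer: -479/304

Derivation:
·→ re(v: -6092, u_from: g, u_to: oz)
·← -9747200000/45359237
·→ plus(x: 54)
·← 54
·→ minus(x: -47/8)
·← 479/8
·→ re(v: 70, u_from: C, u_to: F)
·← 158
·→ over(x: -38)
·← -479/304
·→ plus(x: -1/2)
·← -631/304
·→ begin(x: -72)
·← -72
·→ re(v: -8959, u_from: kB, u_to: KiB)
·← -1119875/128
·→ begin(x: -86)
·← -86
·→ re(v: 85, u_from: g, u_to: oz)
·← 136000000/45359237
·→ minus(x: -39)
·← -47
·→ re(v: -97, u_from: g, u_to: lb)
·← -100000/467621
·→ begin(x: 35)
·← 35
·→ re(v: 47, u_from: km, u_to: mm)
·← 47000000
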